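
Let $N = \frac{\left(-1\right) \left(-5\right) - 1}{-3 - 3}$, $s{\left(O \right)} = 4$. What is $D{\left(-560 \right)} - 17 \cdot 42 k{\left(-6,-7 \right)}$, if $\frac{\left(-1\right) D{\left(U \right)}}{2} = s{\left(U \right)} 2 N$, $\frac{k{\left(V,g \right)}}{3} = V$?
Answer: $\frac{38588}{3} \approx 12863.0$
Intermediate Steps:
$k{\left(V,g \right)} = 3 V$
$N = - \frac{2}{3}$ ($N = \frac{5 - 1}{-6} = 4 \left(- \frac{1}{6}\right) = - \frac{2}{3} \approx -0.66667$)
$D{\left(U \right)} = \frac{32}{3}$ ($D{\left(U \right)} = - 2 \cdot 4 \cdot 2 \left(- \frac{2}{3}\right) = - 2 \cdot 8 \left(- \frac{2}{3}\right) = \left(-2\right) \left(- \frac{16}{3}\right) = \frac{32}{3}$)
$D{\left(-560 \right)} - 17 \cdot 42 k{\left(-6,-7 \right)} = \frac{32}{3} - 17 \cdot 42 \cdot 3 \left(-6\right) = \frac{32}{3} - 714 \left(-18\right) = \frac{32}{3} - -12852 = \frac{32}{3} + 12852 = \frac{38588}{3}$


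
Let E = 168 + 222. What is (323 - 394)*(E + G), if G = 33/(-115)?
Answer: -3182007/115 ≈ -27670.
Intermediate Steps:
E = 390
G = -33/115 (G = 33*(-1/115) = -33/115 ≈ -0.28696)
(323 - 394)*(E + G) = (323 - 394)*(390 - 33/115) = -71*44817/115 = -3182007/115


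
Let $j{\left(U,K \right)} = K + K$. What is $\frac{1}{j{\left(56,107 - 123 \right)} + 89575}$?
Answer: $\frac{1}{89543} \approx 1.1168 \cdot 10^{-5}$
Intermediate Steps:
$j{\left(U,K \right)} = 2 K$
$\frac{1}{j{\left(56,107 - 123 \right)} + 89575} = \frac{1}{2 \left(107 - 123\right) + 89575} = \frac{1}{2 \left(-16\right) + 89575} = \frac{1}{-32 + 89575} = \frac{1}{89543}$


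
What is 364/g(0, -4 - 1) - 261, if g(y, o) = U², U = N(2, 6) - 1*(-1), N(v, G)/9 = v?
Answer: -93857/361 ≈ -259.99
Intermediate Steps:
N(v, G) = 9*v
U = 19 (U = 9*2 - 1*(-1) = 18 + 1 = 19)
g(y, o) = 361 (g(y, o) = 19² = 361)
364/g(0, -4 - 1) - 261 = 364/361 - 261 = -93857/361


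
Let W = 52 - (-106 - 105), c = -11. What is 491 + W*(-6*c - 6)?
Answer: 16271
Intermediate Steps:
W = 263 (W = 52 - 1*(-211) = 52 + 211 = 263)
491 + W*(-6*c - 6) = 491 + 263*(-6*(-11) - 6) = 491 + 263*(66 - 6) = 491 + 263*60 = 491 + 15780 = 16271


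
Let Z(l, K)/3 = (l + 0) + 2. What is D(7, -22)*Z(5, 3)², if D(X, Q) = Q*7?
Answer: -67914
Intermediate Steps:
Z(l, K) = 6 + 3*l (Z(l, K) = 3*((l + 0) + 2) = 3*(l + 2) = 3*(2 + l) = 6 + 3*l)
D(X, Q) = 7*Q
D(7, -22)*Z(5, 3)² = (7*(-22))*(6 + 3*5)² = -154*(6 + 15)² = -154*21² = -154*441 = -67914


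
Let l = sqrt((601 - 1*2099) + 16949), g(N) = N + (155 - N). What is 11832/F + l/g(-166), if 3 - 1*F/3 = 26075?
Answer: -493/3259 + sqrt(15451)/155 ≈ 0.65067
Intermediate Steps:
F = -78216 (F = 9 - 3*26075 = 9 - 78225 = -78216)
g(N) = 155
l = sqrt(15451) (l = sqrt((601 - 2099) + 16949) = sqrt(-1498 + 16949) = sqrt(15451) ≈ 124.30)
11832/F + l/g(-166) = 11832/(-78216) + sqrt(15451)/155 = 11832*(-1/78216) + sqrt(15451)*(1/155) = -493/3259 + sqrt(15451)/155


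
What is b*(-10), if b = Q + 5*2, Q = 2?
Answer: -120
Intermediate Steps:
b = 12 (b = 2 + 5*2 = 2 + 10 = 12)
b*(-10) = 12*(-10) = -120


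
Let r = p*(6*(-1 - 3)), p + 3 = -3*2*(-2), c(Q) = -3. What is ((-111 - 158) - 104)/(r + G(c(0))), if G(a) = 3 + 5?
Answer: 373/208 ≈ 1.7933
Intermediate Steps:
G(a) = 8
p = 9 (p = -3 - 3*2*(-2) = -3 - 6*(-2) = -3 + 12 = 9)
r = -216 (r = 9*(6*(-1 - 3)) = 9*(6*(-4)) = 9*(-24) = -216)
((-111 - 158) - 104)/(r + G(c(0))) = ((-111 - 158) - 104)/(-216 + 8) = (-269 - 104)/(-208) = -373*(-1/208) = 373/208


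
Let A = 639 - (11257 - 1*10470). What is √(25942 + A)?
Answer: 3*√2866 ≈ 160.60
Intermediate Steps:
A = -148 (A = 639 - (11257 - 10470) = 639 - 1*787 = 639 - 787 = -148)
√(25942 + A) = √(25942 - 148) = √25794 = 3*√2866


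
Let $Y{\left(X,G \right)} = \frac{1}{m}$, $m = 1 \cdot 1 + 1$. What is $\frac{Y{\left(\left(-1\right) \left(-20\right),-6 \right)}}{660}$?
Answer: $\frac{1}{1320} \approx 0.00075758$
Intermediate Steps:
$m = 2$ ($m = 1 + 1 = 2$)
$Y{\left(X,G \right)} = \frac{1}{2}$
$\frac{Y{\left(\left(-1\right) \left(-20\right),-6 \right)}}{660} = \frac{1}{2 \cdot 660} = \frac{1}{2} \cdot \frac{1}{660} = \frac{1}{1320}$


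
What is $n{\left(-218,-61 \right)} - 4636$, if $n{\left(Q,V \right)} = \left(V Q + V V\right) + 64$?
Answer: $12447$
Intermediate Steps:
$n{\left(Q,V \right)} = 64 + V^{2} + Q V$ ($n{\left(Q,V \right)} = \left(Q V + V^{2}\right) + 64 = \left(V^{2} + Q V\right) + 64 = 64 + V^{2} + Q V$)
$n{\left(-218,-61 \right)} - 4636 = \left(64 + \left(-61\right)^{2} - -13298\right) - 4636 = \left(64 + 3721 + 13298\right) - 4636 = 17083 - 4636 = 12447$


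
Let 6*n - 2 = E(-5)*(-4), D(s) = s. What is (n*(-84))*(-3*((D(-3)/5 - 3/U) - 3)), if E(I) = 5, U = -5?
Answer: 2268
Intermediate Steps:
n = -3 (n = ⅓ + (5*(-4))/6 = ⅓ + (⅙)*(-20) = ⅓ - 10/3 = -3)
(n*(-84))*(-3*((D(-3)/5 - 3/U) - 3)) = (-3*(-84))*(-3*((-3/5 - 3/(-5)) - 3)) = 252*(-3*((-3*⅕ - 3*(-⅕)) - 3)) = 252*(-3*((-⅗ + ⅗) - 3)) = 252*(-3*(0 - 3)) = 252*(-3*(-3)) = 252*9 = 2268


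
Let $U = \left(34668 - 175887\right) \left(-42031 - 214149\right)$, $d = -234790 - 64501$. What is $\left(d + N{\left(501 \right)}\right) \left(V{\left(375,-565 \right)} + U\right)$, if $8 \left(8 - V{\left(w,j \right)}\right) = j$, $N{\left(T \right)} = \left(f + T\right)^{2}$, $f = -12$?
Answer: $- \frac{8707196728449065}{4} \approx -2.1768 \cdot 10^{15}$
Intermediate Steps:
$d = -299291$
$N{\left(T \right)} = \left(-12 + T\right)^{2}$
$V{\left(w,j \right)} = 8 - \frac{j}{8}$
$U = 36177483420$ ($U = \left(-141219\right) \left(-256180\right) = 36177483420$)
$\left(d + N{\left(501 \right)}\right) \left(V{\left(375,-565 \right)} + U\right) = \left(-299291 + \left(-12 + 501\right)^{2}\right) \left(\left(8 - - \frac{565}{8}\right) + 36177483420\right) = \left(-299291 + 489^{2}\right) \left(\left(8 + \frac{565}{8}\right) + 36177483420\right) = \left(-299291 + 239121\right) \left(\frac{629}{8} + 36177483420\right) = \left(-60170\right) \frac{289419867989}{8} = - \frac{8707196728449065}{4}$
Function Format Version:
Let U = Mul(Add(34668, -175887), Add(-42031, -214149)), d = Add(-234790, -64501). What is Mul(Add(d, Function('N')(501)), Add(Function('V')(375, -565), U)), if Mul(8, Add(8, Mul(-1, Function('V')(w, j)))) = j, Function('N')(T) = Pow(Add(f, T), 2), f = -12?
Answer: Rational(-8707196728449065, 4) ≈ -2.1768e+15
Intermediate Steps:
d = -299291
Function('N')(T) = Pow(Add(-12, T), 2)
Function('V')(w, j) = Add(8, Mul(Rational(-1, 8), j))
U = 36177483420 (U = Mul(-141219, -256180) = 36177483420)
Mul(Add(d, Function('N')(501)), Add(Function('V')(375, -565), U)) = Mul(Add(-299291, Pow(Add(-12, 501), 2)), Add(Add(8, Mul(Rational(-1, 8), -565)), 36177483420)) = Mul(Add(-299291, Pow(489, 2)), Add(Add(8, Rational(565, 8)), 36177483420)) = Mul(Add(-299291, 239121), Add(Rational(629, 8), 36177483420)) = Mul(-60170, Rational(289419867989, 8)) = Rational(-8707196728449065, 4)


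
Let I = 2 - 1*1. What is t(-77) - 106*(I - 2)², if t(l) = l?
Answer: -183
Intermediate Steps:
I = 1 (I = 2 - 1 = 1)
t(-77) - 106*(I - 2)² = -77 - 106*(1 - 2)² = -77 - 106*(-1)² = -77 - 106 = -183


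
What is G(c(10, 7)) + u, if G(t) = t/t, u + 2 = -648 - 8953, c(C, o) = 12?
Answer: -9602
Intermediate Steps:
u = -9603 (u = -2 + (-648 - 8953) = -2 - 9601 = -9603)
G(t) = 1
G(c(10, 7)) + u = 1 - 9603 = -9602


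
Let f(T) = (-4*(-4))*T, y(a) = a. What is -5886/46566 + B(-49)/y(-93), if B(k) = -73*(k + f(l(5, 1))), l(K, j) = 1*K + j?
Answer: 8845586/240591 ≈ 36.766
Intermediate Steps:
l(K, j) = K + j
f(T) = 16*T
B(k) = -7008 - 73*k (B(k) = -73*(k + 16*(5 + 1)) = -73*(k + 16*6) = -73*(k + 96) = -73*(96 + k) = -7008 - 73*k)
-5886/46566 + B(-49)/y(-93) = -5886/46566 + (-7008 - 73*(-49))/(-93) = -5886*1/46566 + (-7008 + 3577)*(-1/93) = -327/2587 - 3431*(-1/93) = -327/2587 + 3431/93 = 8845586/240591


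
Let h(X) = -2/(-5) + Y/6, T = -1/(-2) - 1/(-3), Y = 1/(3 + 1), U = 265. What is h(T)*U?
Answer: 2809/24 ≈ 117.04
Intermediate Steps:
Y = 1/4 ≈ 0.25000
T = 5/6 (T = -1*(-1/2) - 1*(-1/3) = 1/2 + 1/3 = 5/6 ≈ 0.83333)
h(X) = 53/120 (h(X) = -2/(-5) + (1/4)/6 = -2*(-1/5) + (1/4)*(1/6) = 2/5 + 1/24 = 53/120)
h(T)*U = (53/120)*265 = 2809/24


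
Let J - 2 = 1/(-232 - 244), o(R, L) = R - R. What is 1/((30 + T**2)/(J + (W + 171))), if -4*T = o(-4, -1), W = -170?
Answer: 1427/14280 ≈ 0.099930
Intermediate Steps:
o(R, L) = 0
T = 0 (T = -1/4*0 = 0)
J = 951/476 (J = 2 + 1/(-232 - 244) = 2 + 1/(-476) = 2 - 1/476 = 951/476 ≈ 1.9979)
1/((30 + T**2)/(J + (W + 171))) = 1/((30 + 0**2)/(951/476 + (-170 + 171))) = 1/((30 + 0)/(951/476 + 1)) = 1/(30/(1427/476)) = 1/(30*(476/1427)) = 1/(14280/1427) = 1427/14280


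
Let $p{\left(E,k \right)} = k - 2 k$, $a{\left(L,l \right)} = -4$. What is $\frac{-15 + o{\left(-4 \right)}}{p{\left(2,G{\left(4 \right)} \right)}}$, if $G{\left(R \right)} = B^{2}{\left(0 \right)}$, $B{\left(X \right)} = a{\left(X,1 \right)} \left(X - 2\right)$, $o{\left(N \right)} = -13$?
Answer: $\frac{7}{16} \approx 0.4375$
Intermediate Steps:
$B{\left(X \right)} = 8 - 4 X$ ($B{\left(X \right)} = - 4 \left(X - 2\right) = - 4 \left(-2 + X\right) = 8 - 4 X$)
$G{\left(R \right)} = 64$ ($G{\left(R \right)} = \left(8 - 0\right)^{2} = \left(8 + 0\right)^{2} = 8^{2} = 64$)
$p{\left(E,k \right)} = - k$
$\frac{-15 + o{\left(-4 \right)}}{p{\left(2,G{\left(4 \right)} \right)}} = \frac{-15 - 13}{\left(-1\right) 64} = - \frac{28}{-64} = \left(-28\right) \left(- \frac{1}{64}\right) = \frac{7}{16}$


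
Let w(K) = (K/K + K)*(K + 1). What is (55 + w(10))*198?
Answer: 34848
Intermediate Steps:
w(K) = (1 + K)² (w(K) = (1 + K)*(1 + K) = (1 + K)²)
(55 + w(10))*198 = (55 + (1 + 10² + 2*10))*198 = (55 + (1 + 100 + 20))*198 = (55 + 121)*198 = 176*198 = 34848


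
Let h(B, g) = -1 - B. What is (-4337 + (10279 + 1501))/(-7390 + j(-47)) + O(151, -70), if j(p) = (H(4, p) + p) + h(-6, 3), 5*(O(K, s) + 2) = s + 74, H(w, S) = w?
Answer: -27261/12380 ≈ -2.2020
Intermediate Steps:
O(K, s) = 64/5 + s/5 (O(K, s) = -2 + (s + 74)/5 = -2 + (74 + s)/5 = -2 + (74/5 + s/5) = 64/5 + s/5)
j(p) = 9 + p (j(p) = (4 + p) + (-1 - 1*(-6)) = (4 + p) + (-1 + 6) = (4 + p) + 5 = 9 + p)
(-4337 + (10279 + 1501))/(-7390 + j(-47)) + O(151, -70) = (-4337 + (10279 + 1501))/(-7390 + (9 - 47)) + (64/5 + (⅕)*(-70)) = (-4337 + 11780)/(-7390 - 38) + (64/5 - 14) = 7443/(-7428) - 6/5 = 7443*(-1/7428) - 6/5 = -2481/2476 - 6/5 = -27261/12380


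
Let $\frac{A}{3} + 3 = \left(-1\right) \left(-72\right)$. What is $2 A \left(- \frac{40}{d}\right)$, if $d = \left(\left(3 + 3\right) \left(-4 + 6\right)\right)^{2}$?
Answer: $-115$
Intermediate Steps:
$A = 207$ ($A = -9 + 3 \left(\left(-1\right) \left(-72\right)\right) = -9 + 3 \cdot 72 = -9 + 216 = 207$)
$d = 144$ ($d = \left(6 \cdot 2\right)^{2} = 12^{2} = 144$)
$2 A \left(- \frac{40}{d}\right) = 2 \cdot 207 \left(- \frac{40}{144}\right) = 414 \left(\left(-40\right) \frac{1}{144}\right) = 414 \left(- \frac{5}{18}\right) = -115$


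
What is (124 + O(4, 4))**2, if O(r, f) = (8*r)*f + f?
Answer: 65536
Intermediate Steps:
O(r, f) = f + 8*f*r (O(r, f) = 8*f*r + f = f + 8*f*r)
(124 + O(4, 4))**2 = (124 + 4*(1 + 8*4))**2 = (124 + 4*(1 + 32))**2 = (124 + 4*33)**2 = (124 + 132)**2 = 256**2 = 65536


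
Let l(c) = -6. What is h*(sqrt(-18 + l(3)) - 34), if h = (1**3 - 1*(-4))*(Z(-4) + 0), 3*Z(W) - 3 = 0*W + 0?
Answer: -170 + 10*I*sqrt(6) ≈ -170.0 + 24.495*I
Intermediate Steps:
Z(W) = 1 (Z(W) = 1 + (0*W + 0)/3 = 1 + (0 + 0)/3 = 1 + (1/3)*0 = 1 + 0 = 1)
h = 5 (h = (1**3 - 1*(-4))*(1 + 0) = (1 + 4)*1 = 5*1 = 5)
h*(sqrt(-18 + l(3)) - 34) = 5*(sqrt(-18 - 6) - 34) = 5*(sqrt(-24) - 34) = 5*(2*I*sqrt(6) - 34) = 5*(-34 + 2*I*sqrt(6)) = -170 + 10*I*sqrt(6)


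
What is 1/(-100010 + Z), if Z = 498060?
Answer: 1/398050 ≈ 2.5122e-6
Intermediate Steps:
1/(-100010 + Z) = 1/(-100010 + 498060) = 1/398050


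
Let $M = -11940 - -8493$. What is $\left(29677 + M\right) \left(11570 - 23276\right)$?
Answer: $-307048380$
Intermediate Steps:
$M = -3447$ ($M = -11940 + 8493 = -3447$)
$\left(29677 + M\right) \left(11570 - 23276\right) = \left(29677 - 3447\right) \left(11570 - 23276\right) = 26230 \left(-11706\right) = -307048380$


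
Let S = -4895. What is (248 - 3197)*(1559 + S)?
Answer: 9837864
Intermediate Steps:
(248 - 3197)*(1559 + S) = (248 - 3197)*(1559 - 4895) = -2949*(-3336) = 9837864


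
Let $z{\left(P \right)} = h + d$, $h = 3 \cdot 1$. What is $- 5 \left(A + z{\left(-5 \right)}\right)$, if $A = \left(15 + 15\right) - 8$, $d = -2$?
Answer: $-115$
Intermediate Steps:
$h = 3$
$A = 22$ ($A = 30 - 8 = 22$)
$z{\left(P \right)} = 1$ ($z{\left(P \right)} = 3 - 2 = 1$)
$- 5 \left(A + z{\left(-5 \right)}\right) = - 5 \left(22 + 1\right) = \left(-5\right) 23 = -115$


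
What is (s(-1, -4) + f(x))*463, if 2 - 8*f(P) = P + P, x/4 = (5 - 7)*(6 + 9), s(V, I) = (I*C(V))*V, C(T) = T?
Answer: 48615/4 ≈ 12154.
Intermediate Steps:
s(V, I) = I*V**2 (s(V, I) = (I*V)*V = I*V**2)
x = -120 (x = 4*((5 - 7)*(6 + 9)) = 4*(-2*15) = 4*(-30) = -120)
f(P) = 1/4 - P/4 (f(P) = 1/4 - (P + P)/8 = 1/4 - P/4)
(s(-1, -4) + f(x))*463 = (-4*(-1)**2 + (1/4 - 1/4*(-120)))*463 = (-4*1 + (1/4 + 30))*463 = (-4 + 121/4)*463 = (105/4)*463 = 48615/4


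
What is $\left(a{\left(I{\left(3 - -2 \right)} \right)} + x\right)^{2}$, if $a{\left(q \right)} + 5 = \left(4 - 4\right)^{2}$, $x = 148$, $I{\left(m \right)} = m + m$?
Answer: $20449$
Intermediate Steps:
$I{\left(m \right)} = 2 m$
$a{\left(q \right)} = -5$ ($a{\left(q \right)} = -5 + \left(4 - 4\right)^{2} = -5 + 0^{2} = -5 + 0 = -5$)
$\left(a{\left(I{\left(3 - -2 \right)} \right)} + x\right)^{2} = \left(-5 + 148\right)^{2} = 143^{2} = 20449$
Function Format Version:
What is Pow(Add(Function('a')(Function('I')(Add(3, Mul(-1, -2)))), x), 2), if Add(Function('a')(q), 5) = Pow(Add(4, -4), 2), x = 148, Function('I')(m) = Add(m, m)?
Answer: 20449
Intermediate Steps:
Function('I')(m) = Mul(2, m)
Function('a')(q) = -5 (Function('a')(q) = Add(-5, Pow(Add(4, -4), 2)) = Add(-5, Pow(0, 2)) = Add(-5, 0) = -5)
Pow(Add(Function('a')(Function('I')(Add(3, Mul(-1, -2)))), x), 2) = Pow(Add(-5, 148), 2) = Pow(143, 2) = 20449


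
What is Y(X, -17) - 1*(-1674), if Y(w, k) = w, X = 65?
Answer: 1739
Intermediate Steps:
Y(X, -17) - 1*(-1674) = 65 - 1*(-1674) = 65 + 1674 = 1739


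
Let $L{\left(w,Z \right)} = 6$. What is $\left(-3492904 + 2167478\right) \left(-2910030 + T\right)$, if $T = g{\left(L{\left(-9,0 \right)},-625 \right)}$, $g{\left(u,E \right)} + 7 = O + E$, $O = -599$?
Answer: $3858661022186$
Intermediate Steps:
$g{\left(u,E \right)} = -606 + E$ ($g{\left(u,E \right)} = -7 + \left(-599 + E\right) = -606 + E$)
$T = -1231$ ($T = -606 - 625 = -1231$)
$\left(-3492904 + 2167478\right) \left(-2910030 + T\right) = \left(-3492904 + 2167478\right) \left(-2910030 - 1231\right) = \left(-1325426\right) \left(-2911261\right) = 3858661022186$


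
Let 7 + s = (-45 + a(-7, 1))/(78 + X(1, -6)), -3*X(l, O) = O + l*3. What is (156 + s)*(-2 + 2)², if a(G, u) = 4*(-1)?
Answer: 0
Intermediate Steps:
X(l, O) = -l - O/3 (X(l, O) = -(O + l*3)/3 = -(O + 3*l)/3 = -l - O/3)
a(G, u) = -4
s = -602/79 (s = -7 + (-45 - 4)/(78 + (-1*1 - ⅓*(-6))) = -7 - 49/(78 + (-1 + 2)) = -7 - 49/(78 + 1) = -7 - 49/79 = -602/79 ≈ -7.6203)
(156 + s)*(-2 + 2)² = (156 - 602/79)*(-2 + 2)² = (11722/79)*0² = (11722/79)*0 = 0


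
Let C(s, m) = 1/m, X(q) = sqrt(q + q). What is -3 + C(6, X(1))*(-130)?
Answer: -3 - 65*sqrt(2) ≈ -94.924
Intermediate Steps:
X(q) = sqrt(2)*sqrt(q) (X(q) = sqrt(2*q) = sqrt(2)*sqrt(q))
C(s, m) = 1/m
-3 + C(6, X(1))*(-130) = -3 - 130/(sqrt(2)*sqrt(1)) = -3 - 130/(sqrt(2)*1) = -3 - 130/sqrt(2) = -3 + (sqrt(2)/2)*(-130) = -3 - 65*sqrt(2)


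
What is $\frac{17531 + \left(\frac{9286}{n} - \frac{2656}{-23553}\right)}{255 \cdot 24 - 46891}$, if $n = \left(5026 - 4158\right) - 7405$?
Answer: $- \frac{899658637135}{2092448731977} \approx -0.42996$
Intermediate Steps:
$n = -6537$ ($n = 868 - 7405 = -6537$)
$\frac{17531 + \left(\frac{9286}{n} - \frac{2656}{-23553}\right)}{255 \cdot 24 - 46891} = \frac{17531 + \left(\frac{9286}{-6537} - \frac{2656}{-23553}\right)}{255 \cdot 24 - 46891} = \frac{17531 + \left(9286 \left(- \frac{1}{6537}\right) - - \frac{2656}{23553}\right)}{6120 - 46891} = \frac{17531 + \left(- \frac{9286}{6537} + \frac{2656}{23553}\right)}{-40771} = \left(17531 - \frac{67116962}{51321987}\right) \left(- \frac{1}{40771}\right) = \frac{899658637135}{51321987} \left(- \frac{1}{40771}\right) = - \frac{899658637135}{2092448731977}$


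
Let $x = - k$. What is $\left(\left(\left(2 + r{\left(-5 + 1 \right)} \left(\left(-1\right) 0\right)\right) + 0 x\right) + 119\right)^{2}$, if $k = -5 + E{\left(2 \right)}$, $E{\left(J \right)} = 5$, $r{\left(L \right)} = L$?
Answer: $14641$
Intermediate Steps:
$k = 0$ ($k = -5 + 5 = 0$)
$x = 0$ ($x = \left(-1\right) 0 = 0$)
$\left(\left(\left(2 + r{\left(-5 + 1 \right)} \left(\left(-1\right) 0\right)\right) + 0 x\right) + 119\right)^{2} = \left(\left(\left(2 + \left(-5 + 1\right) \left(\left(-1\right) 0\right)\right) + 0 \cdot 0\right) + 119\right)^{2} = \left(\left(\left(2 - 0\right) + 0\right) + 119\right)^{2} = \left(\left(\left(2 + 0\right) + 0\right) + 119\right)^{2} = \left(\left(2 + 0\right) + 119\right)^{2} = \left(2 + 119\right)^{2} = 121^{2} = 14641$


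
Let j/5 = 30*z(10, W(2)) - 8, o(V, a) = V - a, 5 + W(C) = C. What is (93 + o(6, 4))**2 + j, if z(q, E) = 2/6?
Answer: 9035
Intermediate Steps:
W(C) = -5 + C
z(q, E) = 1/3 (z(q, E) = 2*(1/6) = 1/3)
j = 10 (j = 5*(30*(1/3) - 8) = 5*(10 - 8) = 5*2 = 10)
(93 + o(6, 4))**2 + j = (93 + (6 - 1*4))**2 + 10 = (93 + (6 - 4))**2 + 10 = (93 + 2)**2 + 10 = 95**2 + 10 = 9025 + 10 = 9035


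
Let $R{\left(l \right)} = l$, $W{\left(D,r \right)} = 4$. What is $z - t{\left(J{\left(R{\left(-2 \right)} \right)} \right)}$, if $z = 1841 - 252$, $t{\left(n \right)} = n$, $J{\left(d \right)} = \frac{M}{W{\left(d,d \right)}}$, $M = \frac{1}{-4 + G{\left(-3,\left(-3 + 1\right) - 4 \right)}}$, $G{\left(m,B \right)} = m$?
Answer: $\frac{44493}{28} \approx 1589.0$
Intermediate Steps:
$M = - \frac{1}{7}$ ($M = \frac{1}{-4 - 3} = \frac{1}{-7} = - \frac{1}{7} \approx -0.14286$)
$J{\left(d \right)} = - \frac{1}{28}$ ($J{\left(d \right)} = - \frac{1}{7 \cdot 4} = \left(- \frac{1}{7}\right) \frac{1}{4} = - \frac{1}{28}$)
$z = 1589$
$z - t{\left(J{\left(R{\left(-2 \right)} \right)} \right)} = 1589 - - \frac{1}{28} = 1589 + \frac{1}{28} = \frac{44493}{28}$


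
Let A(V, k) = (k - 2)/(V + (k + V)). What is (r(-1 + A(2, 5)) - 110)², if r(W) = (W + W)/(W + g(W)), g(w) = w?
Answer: 11881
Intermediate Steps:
A(V, k) = (-2 + k)/(k + 2*V) (A(V, k) = (-2 + k)/(V + (V + k)) = (-2 + k)/(k + 2*V))
r(W) = 1 (r(W) = (W + W)/(W + W) = (2*W)/((2*W)) = (2*W)*(1/(2*W)) = 1)
(r(-1 + A(2, 5)) - 110)² = (1 - 110)² = (-109)² = 11881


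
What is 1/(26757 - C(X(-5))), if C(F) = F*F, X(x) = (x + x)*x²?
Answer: -1/35743 ≈ -2.7978e-5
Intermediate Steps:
X(x) = 2*x³ (X(x) = (2*x)*x² = 2*x³)
C(F) = F²
1/(26757 - C(X(-5))) = 1/(26757 - (2*(-5)³)²) = 1/(26757 - (2*(-125))²) = 1/(26757 - 1*(-250)²) = 1/(26757 - 1*62500) = 1/(26757 - 62500) = 1/(-35743) = -1/35743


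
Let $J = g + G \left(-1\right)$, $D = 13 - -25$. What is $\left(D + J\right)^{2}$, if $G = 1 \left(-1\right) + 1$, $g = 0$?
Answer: $1444$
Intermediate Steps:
$D = 38$ ($D = 13 + 25 = 38$)
$G = 0$ ($G = -1 + 1 = 0$)
$J = 0$ ($J = 0 + 0 \left(-1\right) = 0 + 0 = 0$)
$\left(D + J\right)^{2} = \left(38 + 0\right)^{2} = 38^{2} = 1444$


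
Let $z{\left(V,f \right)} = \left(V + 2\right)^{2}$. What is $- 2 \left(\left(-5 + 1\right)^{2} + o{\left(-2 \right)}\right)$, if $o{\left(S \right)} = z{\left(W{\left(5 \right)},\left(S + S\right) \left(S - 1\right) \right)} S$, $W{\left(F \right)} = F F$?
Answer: $2884$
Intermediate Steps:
$W{\left(F \right)} = F^{2}$
$z{\left(V,f \right)} = \left(2 + V\right)^{2}$
$o{\left(S \right)} = 729 S$ ($o{\left(S \right)} = \left(2 + 5^{2}\right)^{2} S = \left(2 + 25\right)^{2} S = 27^{2} S = 729 S$)
$- 2 \left(\left(-5 + 1\right)^{2} + o{\left(-2 \right)}\right) = - 2 \left(\left(-5 + 1\right)^{2} + 729 \left(-2\right)\right) = - 2 \left(\left(-4\right)^{2} - 1458\right) = - 2 \left(16 - 1458\right) = \left(-2\right) \left(-1442\right) = 2884$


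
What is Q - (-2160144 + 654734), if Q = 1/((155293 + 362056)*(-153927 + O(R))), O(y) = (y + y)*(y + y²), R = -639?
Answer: 405900034512216671069/269627566252527 ≈ 1.5054e+6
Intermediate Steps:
O(y) = 2*y*(y + y²) (O(y) = (2*y)*(y + y²) = 2*y*(y + y²))
Q = -1/269627566252527 (Q = 1/((155293 + 362056)*(-153927 + 2*(-639)²*(1 - 639))) = 1/(517349*(-153927 + 2*408321*(-638))) = 1/(517349*(-153927 - 521017596)) = 1/(517349*(-521171523)) = 1/(-269627566252527) = -1/269627566252527 ≈ -3.7088e-15)
Q - (-2160144 + 654734) = -1/269627566252527 - (-2160144 + 654734) = -1/269627566252527 - 1*(-1505410) = -1/269627566252527 + 1505410 = 405900034512216671069/269627566252527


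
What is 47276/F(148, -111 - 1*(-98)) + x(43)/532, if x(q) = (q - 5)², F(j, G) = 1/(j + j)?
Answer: 97955891/7 ≈ 1.3994e+7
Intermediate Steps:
F(j, G) = 1/(2*j)
x(q) = (-5 + q)²
47276/F(148, -111 - 1*(-98)) + x(43)/532 = 47276/(((½)/148)) + (-5 + 43)²/532 = 47276/(((½)*(1/148))) + 38²*(1/532) = 47276/(1/296) + 1444*(1/532) = 47276*296 + 19/7 = 13993696 + 19/7 = 97955891/7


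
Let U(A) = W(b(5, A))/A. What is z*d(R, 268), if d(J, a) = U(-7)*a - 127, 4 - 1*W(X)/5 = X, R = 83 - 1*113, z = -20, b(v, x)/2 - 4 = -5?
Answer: 178580/7 ≈ 25511.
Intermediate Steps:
b(v, x) = -2 (b(v, x) = 8 + 2*(-5) = 8 - 10 = -2)
R = -30 (R = 83 - 113 = -30)
W(X) = 20 - 5*X
U(A) = 30/A (U(A) = (20 - 5*(-2))/A = (20 + 10)/A = 30/A)
d(J, a) = -127 - 30*a/7 (d(J, a) = (30/(-7))*a - 127 = (30*(-⅐))*a - 127 = -30*a/7 - 127 = -127 - 30*a/7)
z*d(R, 268) = -20*(-127 - 30/7*268) = -20*(-127 - 8040/7) = -20*(-8929/7) = 178580/7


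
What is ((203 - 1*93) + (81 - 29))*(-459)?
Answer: -74358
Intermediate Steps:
((203 - 1*93) + (81 - 29))*(-459) = ((203 - 93) + 52)*(-459) = (110 + 52)*(-459) = 162*(-459) = -74358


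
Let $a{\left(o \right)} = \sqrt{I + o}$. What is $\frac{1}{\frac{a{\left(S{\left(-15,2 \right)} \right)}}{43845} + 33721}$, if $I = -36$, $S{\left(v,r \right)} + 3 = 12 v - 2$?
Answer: $\frac{64824711707025}{2185954103472590246} - \frac{43845 i \sqrt{221}}{2185954103472590246} \approx 2.9655 \cdot 10^{-5} - 2.9818 \cdot 10^{-13} i$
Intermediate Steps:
$S{\left(v,r \right)} = -5 + 12 v$ ($S{\left(v,r \right)} = -3 + \left(12 v - 2\right) = -3 + \left(-2 + 12 v\right) = -5 + 12 v$)
$a{\left(o \right)} = \sqrt{-36 + o}$
$\frac{1}{\frac{a{\left(S{\left(-15,2 \right)} \right)}}{43845} + 33721} = \frac{1}{\frac{\sqrt{-36 + \left(-5 + 12 \left(-15\right)\right)}}{43845} + 33721} = \frac{1}{\sqrt{-36 - 185} \cdot \frac{1}{43845} + 33721} = \frac{1}{\sqrt{-221} \cdot \frac{1}{43845} + 33721} = \frac{1}{i \sqrt{221} \cdot \frac{1}{43845} + 33721} = \frac{1}{\frac{i \sqrt{221}}{43845} + 33721} = \frac{1}{33721 + \frac{i \sqrt{221}}{43845}}$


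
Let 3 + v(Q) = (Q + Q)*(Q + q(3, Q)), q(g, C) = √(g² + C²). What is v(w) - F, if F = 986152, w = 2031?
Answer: 7263767 + 12186*√458330 ≈ 1.5514e+7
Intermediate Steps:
q(g, C) = √(C² + g²)
v(Q) = -3 + 2*Q*(Q + √(9 + Q²)) (v(Q) = -3 + (Q + Q)*(Q + √(Q² + 3²)) = -3 + (2*Q)*(Q + √(Q² + 9)) = -3 + (2*Q)*(Q + √(9 + Q²)) = -3 + 2*Q*(Q + √(9 + Q²)))
v(w) - F = (-3 + 2*2031² + 2*2031*√(9 + 2031²)) - 1*986152 = (-3 + 2*4124961 + 2*2031*√(9 + 4124961)) - 986152 = (-3 + 8249922 + 2*2031*√4124970) - 986152 = (-3 + 8249922 + 2*2031*(3*√458330)) - 986152 = (-3 + 8249922 + 12186*√458330) - 986152 = (8249919 + 12186*√458330) - 986152 = 7263767 + 12186*√458330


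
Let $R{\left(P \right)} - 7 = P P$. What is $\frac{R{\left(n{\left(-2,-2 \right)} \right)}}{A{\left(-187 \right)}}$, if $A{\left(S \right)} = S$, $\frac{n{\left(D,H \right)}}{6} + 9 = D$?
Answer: $- \frac{4363}{187} \approx -23.332$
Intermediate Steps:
$n{\left(D,H \right)} = -54 + 6 D$
$R{\left(P \right)} = 7 + P^{2}$ ($R{\left(P \right)} = 7 + P P = 7 + P^{2}$)
$\frac{R{\left(n{\left(-2,-2 \right)} \right)}}{A{\left(-187 \right)}} = \frac{7 + \left(-54 + 6 \left(-2\right)\right)^{2}}{-187} = \left(7 + \left(-54 - 12\right)^{2}\right) \left(- \frac{1}{187}\right) = \left(7 + \left(-66\right)^{2}\right) \left(- \frac{1}{187}\right) = \left(7 + 4356\right) \left(- \frac{1}{187}\right) = 4363 \left(- \frac{1}{187}\right) = - \frac{4363}{187}$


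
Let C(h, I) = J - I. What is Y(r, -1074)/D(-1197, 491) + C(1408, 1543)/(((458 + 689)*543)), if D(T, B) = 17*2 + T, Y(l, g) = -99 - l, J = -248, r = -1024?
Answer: -192730786/241446941 ≈ -0.79823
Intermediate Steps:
C(h, I) = -248 - I
D(T, B) = 34 + T
Y(r, -1074)/D(-1197, 491) + C(1408, 1543)/(((458 + 689)*543)) = (-99 - 1*(-1024))/(34 - 1197) + (-248 - 1*1543)/(((458 + 689)*543)) = (-99 + 1024)/(-1163) + (-248 - 1543)/((1147*543)) = 925*(-1/1163) - 1791/622821 = -925/1163 - 1791*1/622821 = -925/1163 - 597/207607 = -192730786/241446941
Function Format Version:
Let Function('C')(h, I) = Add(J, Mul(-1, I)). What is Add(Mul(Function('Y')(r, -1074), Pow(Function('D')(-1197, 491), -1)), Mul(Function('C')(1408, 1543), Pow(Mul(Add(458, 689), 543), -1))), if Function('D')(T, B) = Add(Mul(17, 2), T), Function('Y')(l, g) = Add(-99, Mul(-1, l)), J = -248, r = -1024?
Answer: Rational(-192730786, 241446941) ≈ -0.79823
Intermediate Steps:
Function('C')(h, I) = Add(-248, Mul(-1, I))
Function('D')(T, B) = Add(34, T)
Add(Mul(Function('Y')(r, -1074), Pow(Function('D')(-1197, 491), -1)), Mul(Function('C')(1408, 1543), Pow(Mul(Add(458, 689), 543), -1))) = Add(Mul(Add(-99, Mul(-1, -1024)), Pow(Add(34, -1197), -1)), Mul(Add(-248, Mul(-1, 1543)), Pow(Mul(Add(458, 689), 543), -1))) = Add(Mul(Add(-99, 1024), Pow(-1163, -1)), Mul(Add(-248, -1543), Pow(Mul(1147, 543), -1))) = Add(Mul(925, Rational(-1, 1163)), Mul(-1791, Pow(622821, -1))) = Add(Rational(-925, 1163), Mul(-1791, Rational(1, 622821))) = Add(Rational(-925, 1163), Rational(-597, 207607)) = Rational(-192730786, 241446941)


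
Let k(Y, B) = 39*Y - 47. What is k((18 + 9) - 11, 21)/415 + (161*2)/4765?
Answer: 576607/395495 ≈ 1.4579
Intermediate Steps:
k(Y, B) = -47 + 39*Y
k((18 + 9) - 11, 21)/415 + (161*2)/4765 = (-47 + 39*((18 + 9) - 11))/415 + (161*2)/4765 = (-47 + 39*(27 - 11))*(1/415) + 322*(1/4765) = (-47 + 39*16)*(1/415) + 322/4765 = (-47 + 624)*(1/415) + 322/4765 = 577*(1/415) + 322/4765 = 577/415 + 322/4765 = 576607/395495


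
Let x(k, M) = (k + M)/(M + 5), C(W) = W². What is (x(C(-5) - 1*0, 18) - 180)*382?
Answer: -1565054/23 ≈ -68046.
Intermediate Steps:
x(k, M) = (M + k)/(5 + M)
(x(C(-5) - 1*0, 18) - 180)*382 = ((18 + ((-5)² - 1*0))/(5 + 18) - 180)*382 = ((18 + (25 + 0))/23 - 180)*382 = ((18 + 25)/23 - 180)*382 = ((1/23)*43 - 180)*382 = (43/23 - 180)*382 = -4097/23*382 = -1565054/23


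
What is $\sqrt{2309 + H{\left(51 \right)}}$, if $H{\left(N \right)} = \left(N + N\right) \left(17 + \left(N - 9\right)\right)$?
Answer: $\sqrt{8327} \approx 91.252$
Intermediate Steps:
$H{\left(N \right)} = 2 N \left(8 + N\right)$ ($H{\left(N \right)} = 2 N \left(17 + \left(-9 + N\right)\right) = 2 N \left(8 + N\right)$)
$\sqrt{2309 + H{\left(51 \right)}} = \sqrt{2309 + 2 \cdot 51 \left(8 + 51\right)} = \sqrt{2309 + 2 \cdot 51 \cdot 59} = \sqrt{2309 + 6018} = \sqrt{8327}$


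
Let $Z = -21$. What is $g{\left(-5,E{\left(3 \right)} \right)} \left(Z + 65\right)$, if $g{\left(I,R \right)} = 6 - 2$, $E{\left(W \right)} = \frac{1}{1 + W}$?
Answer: $176$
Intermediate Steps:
$g{\left(I,R \right)} = 4$
$g{\left(-5,E{\left(3 \right)} \right)} \left(Z + 65\right) = 4 \left(-21 + 65\right) = 4 \cdot 44 = 176$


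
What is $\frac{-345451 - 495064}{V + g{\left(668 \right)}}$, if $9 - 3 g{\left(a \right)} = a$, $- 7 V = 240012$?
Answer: $\frac{17650815}{724649} \approx 24.358$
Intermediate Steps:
$V = - \frac{240012}{7}$ ($V = \left(- \frac{1}{7}\right) 240012 = - \frac{240012}{7} \approx -34287.0$)
$g{\left(a \right)} = 3 - \frac{a}{3}$
$\frac{-345451 - 495064}{V + g{\left(668 \right)}} = \frac{-345451 - 495064}{- \frac{240012}{7} + \left(3 - \frac{668}{3}\right)} = - \frac{840515}{- \frac{240012}{7} + \left(3 - \frac{668}{3}\right)} = - \frac{840515}{- \frac{240012}{7} - \frac{659}{3}} = - \frac{840515}{- \frac{724649}{21}} = \left(-840515\right) \left(- \frac{21}{724649}\right) = \frac{17650815}{724649}$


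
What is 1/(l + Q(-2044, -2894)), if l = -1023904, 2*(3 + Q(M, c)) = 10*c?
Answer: -1/1038377 ≈ -9.6304e-7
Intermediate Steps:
Q(M, c) = -3 + 5*c (Q(M, c) = -3 + (10*c)/2 = -3 + 5*c)
1/(l + Q(-2044, -2894)) = 1/(-1023904 + (-3 + 5*(-2894))) = 1/(-1023904 + (-3 - 14470)) = 1/(-1023904 - 14473) = 1/(-1038377) = -1/1038377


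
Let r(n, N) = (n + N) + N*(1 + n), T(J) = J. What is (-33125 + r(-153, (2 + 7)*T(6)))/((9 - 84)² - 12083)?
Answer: 20716/3229 ≈ 6.4156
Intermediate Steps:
r(n, N) = N + n + N*(1 + n) (r(n, N) = (N + n) + N*(1 + n) = N + n + N*(1 + n))
(-33125 + r(-153, (2 + 7)*T(6)))/((9 - 84)² - 12083) = (-33125 + (-153 + 2*((2 + 7)*6) + ((2 + 7)*6)*(-153)))/((9 - 84)² - 12083) = (-33125 + (-153 + 2*(9*6) + (9*6)*(-153)))/((-75)² - 12083) = (-33125 + (-153 + 2*54 + 54*(-153)))/(5625 - 12083) = (-33125 + (-153 + 108 - 8262))/(-6458) = (-33125 - 8307)*(-1/6458) = -41432*(-1/6458) = 20716/3229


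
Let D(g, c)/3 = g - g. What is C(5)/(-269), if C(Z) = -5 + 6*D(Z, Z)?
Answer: 5/269 ≈ 0.018587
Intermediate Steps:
D(g, c) = 0 (D(g, c) = 3*(g - g) = 3*0 = 0)
C(Z) = -5 (C(Z) = -5 + 6*0 = -5 + 0 = -5)
C(5)/(-269) = -5/(-269) = -5*(-1/269) = 5/269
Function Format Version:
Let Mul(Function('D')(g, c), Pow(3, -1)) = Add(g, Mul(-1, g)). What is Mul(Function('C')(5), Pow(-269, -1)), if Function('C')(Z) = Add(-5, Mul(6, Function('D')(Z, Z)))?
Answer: Rational(5, 269) ≈ 0.018587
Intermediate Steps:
Function('D')(g, c) = 0 (Function('D')(g, c) = Mul(3, Add(g, Mul(-1, g))) = Mul(3, 0) = 0)
Function('C')(Z) = -5 (Function('C')(Z) = Add(-5, Mul(6, 0)) = Add(-5, 0) = -5)
Mul(Function('C')(5), Pow(-269, -1)) = Mul(-5, Pow(-269, -1)) = Mul(-5, Rational(-1, 269)) = Rational(5, 269)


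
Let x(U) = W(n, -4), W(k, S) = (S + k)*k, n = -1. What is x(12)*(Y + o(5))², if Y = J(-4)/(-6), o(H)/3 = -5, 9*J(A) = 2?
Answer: 824180/729 ≈ 1130.6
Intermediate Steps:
W(k, S) = k*(S + k)
J(A) = 2/9 (J(A) = (⅑)*2 = 2/9)
o(H) = -15 (o(H) = 3*(-5) = -15)
Y = -1/27 (Y = (2/9)/(-6) = (2/9)*(-⅙) = -1/27 ≈ -0.037037)
x(U) = 5 (x(U) = -(-4 - 1) = -1*(-5) = 5)
x(12)*(Y + o(5))² = 5*(-1/27 - 15)² = 5*(-406/27)² = 5*(164836/729) = 824180/729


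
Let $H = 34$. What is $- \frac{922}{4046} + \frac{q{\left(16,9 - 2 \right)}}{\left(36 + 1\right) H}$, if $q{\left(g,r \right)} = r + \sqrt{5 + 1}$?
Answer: $- \frac{33281}{149702} + \frac{\sqrt{6}}{1258} \approx -0.22037$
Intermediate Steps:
$q{\left(g,r \right)} = r + \sqrt{6}$
$- \frac{922}{4046} + \frac{q{\left(16,9 - 2 \right)}}{\left(36 + 1\right) H} = - \frac{922}{4046} + \frac{\left(9 - 2\right) + \sqrt{6}}{\left(36 + 1\right) 34} = \left(-922\right) \frac{1}{4046} + \frac{\left(9 - 2\right) + \sqrt{6}}{37 \cdot 34} = - \frac{461}{2023} + \frac{7 + \sqrt{6}}{1258} = - \frac{461}{2023} + \left(7 + \sqrt{6}\right) \frac{1}{1258} = - \frac{461}{2023} + \left(\frac{7}{1258} + \frac{\sqrt{6}}{1258}\right) = - \frac{33281}{149702} + \frac{\sqrt{6}}{1258}$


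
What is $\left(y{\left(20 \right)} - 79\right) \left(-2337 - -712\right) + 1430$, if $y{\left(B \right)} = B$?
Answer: $97305$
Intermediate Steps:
$\left(y{\left(20 \right)} - 79\right) \left(-2337 - -712\right) + 1430 = \left(20 - 79\right) \left(-2337 - -712\right) + 1430 = - 59 \left(-2337 + 712\right) + 1430 = \left(-59\right) \left(-1625\right) + 1430 = 95875 + 1430 = 97305$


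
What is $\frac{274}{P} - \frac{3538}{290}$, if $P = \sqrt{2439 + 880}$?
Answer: $- \frac{61}{5} + \frac{274 \sqrt{3319}}{3319} \approx -7.4439$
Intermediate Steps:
$P = \sqrt{3319} \approx 57.611$
$\frac{274}{P} - \frac{3538}{290} = \frac{274}{\sqrt{3319}} - \frac{3538}{290} = 274 \frac{\sqrt{3319}}{3319} - \frac{61}{5} = \frac{274 \sqrt{3319}}{3319} - \frac{61}{5} = - \frac{61}{5} + \frac{274 \sqrt{3319}}{3319}$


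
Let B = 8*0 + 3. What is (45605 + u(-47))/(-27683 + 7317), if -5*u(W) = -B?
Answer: -114014/50915 ≈ -2.2393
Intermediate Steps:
B = 3 (B = 0 + 3 = 3)
u(W) = ⅗ (u(W) = -(-1)*3/5 = -⅕*(-3) = ⅗)
(45605 + u(-47))/(-27683 + 7317) = (45605 + ⅗)/(-27683 + 7317) = (228028/5)/(-20366) = (228028/5)*(-1/20366) = -114014/50915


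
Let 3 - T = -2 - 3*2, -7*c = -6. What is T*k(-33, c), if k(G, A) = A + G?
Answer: -2475/7 ≈ -353.57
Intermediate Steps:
c = 6/7 (c = -⅐*(-6) = 6/7 ≈ 0.85714)
T = 11 (T = 3 - (-2 - 3*2) = 3 - (-2 - 6) = 3 - 1*(-8) = 3 + 8 = 11)
T*k(-33, c) = 11*(6/7 - 33) = 11*(-225/7) = -2475/7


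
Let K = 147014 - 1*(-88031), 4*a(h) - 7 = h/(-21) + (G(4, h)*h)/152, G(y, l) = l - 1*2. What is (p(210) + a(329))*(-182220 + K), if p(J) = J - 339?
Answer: 4410940325/1824 ≈ 2.4183e+6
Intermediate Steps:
G(y, l) = -2 + l (G(y, l) = l - 2 = -2 + l)
a(h) = 7/4 - h/84 + h*(-2 + h)/608 (a(h) = 7/4 + (h/(-21) + ((-2 + h)*h)/152)/4 = 7/4 + (h*(-1/21) + (h*(-2 + h))*(1/152))/4 = 7/4 + (-h/21 + h*(-2 + h)/152)/4 = 7/4 + (-h/84 + h*(-2 + h)/608) = 7/4 - h/84 + h*(-2 + h)/608)
K = 235045 (K = 147014 + 88031 = 235045)
p(J) = -339 + J
(p(210) + a(329))*(-182220 + K) = ((-339 + 210) + (7/4 - 97/6384*329 + (1/608)*329**2))*(-182220 + 235045) = (-129 + (7/4 - 4559/912 + (1/608)*108241))*52825 = (-129 + (7/4 - 4559/912 + 108241/608))*52825 = (-129 + 318797/1824)*52825 = (83501/1824)*52825 = 4410940325/1824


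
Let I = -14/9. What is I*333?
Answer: -518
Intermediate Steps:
I = -14/9 (I = -14*1/9 = -14/9 ≈ -1.5556)
I*333 = -14/9*333 = -518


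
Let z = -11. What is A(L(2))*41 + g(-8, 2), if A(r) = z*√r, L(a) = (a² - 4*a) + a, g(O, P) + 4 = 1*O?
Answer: -12 - 451*I*√2 ≈ -12.0 - 637.81*I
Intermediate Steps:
g(O, P) = -4 + O (g(O, P) = -4 + 1*O = -4 + O)
L(a) = a² - 3*a
A(r) = -11*√r
A(L(2))*41 + g(-8, 2) = -11*√2*√(-3 + 2)*41 + (-4 - 8) = -11*I*√2*41 - 12 = -451*I*√2 - 12 = -12 - 451*I*√2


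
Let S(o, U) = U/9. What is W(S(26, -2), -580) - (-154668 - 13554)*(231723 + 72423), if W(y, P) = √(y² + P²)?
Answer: 51164048412 + 2*√6812101/9 ≈ 5.1164e+10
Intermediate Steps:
S(o, U) = U/9 (S(o, U) = U*(⅑) = U/9)
W(y, P) = √(P² + y²)
W(S(26, -2), -580) - (-154668 - 13554)*(231723 + 72423) = √((-580)² + ((⅑)*(-2))²) - (-154668 - 13554)*(231723 + 72423) = √(336400 + (-2/9)²) - (-168222)*304146 = √(336400 + 4/81) - 1*(-51164048412) = √(27248404/81) + 51164048412 = 2*√6812101/9 + 51164048412 = 51164048412 + 2*√6812101/9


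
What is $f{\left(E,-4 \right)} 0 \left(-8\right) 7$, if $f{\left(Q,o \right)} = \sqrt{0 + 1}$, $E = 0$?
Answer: $0$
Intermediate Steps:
$f{\left(Q,o \right)} = 1$ ($f{\left(Q,o \right)} = \sqrt{1} = 1$)
$f{\left(E,-4 \right)} 0 \left(-8\right) 7 = 1 \cdot 0 \left(-8\right) 7 = 1 \cdot 0 \cdot 7 = 1 \cdot 0 = 0$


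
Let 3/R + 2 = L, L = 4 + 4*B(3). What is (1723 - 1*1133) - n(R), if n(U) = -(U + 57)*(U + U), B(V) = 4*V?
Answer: 746059/1250 ≈ 596.85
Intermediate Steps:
L = 52 (L = 4 + 4*(4*3) = 4 + 4*12 = 4 + 48 = 52)
R = 3/50 (R = 3/(-2 + 52) = 3/50 ≈ 0.060000)
n(U) = -2*U*(57 + U) (n(U) = -(57 + U)*2*U = -2*U*(57 + U))
(1723 - 1*1133) - n(R) = (1723 - 1*1133) - (-2)*3*(57 + 3/50)/50 = (1723 - 1133) - (-2)*3*2853/(50*50) = 590 - 1*(-8559/1250) = 590 + 8559/1250 = 746059/1250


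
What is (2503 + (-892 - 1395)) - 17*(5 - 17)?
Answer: 420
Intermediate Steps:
(2503 + (-892 - 1395)) - 17*(5 - 17) = (2503 - 2287) - 17*(-12) = 216 + 204 = 420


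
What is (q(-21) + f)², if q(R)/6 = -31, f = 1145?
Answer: 919681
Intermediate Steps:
q(R) = -186 (q(R) = 6*(-31) = -186)
(q(-21) + f)² = (-186 + 1145)² = 959² = 919681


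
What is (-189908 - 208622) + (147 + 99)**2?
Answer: -338014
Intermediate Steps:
(-189908 - 208622) + (147 + 99)**2 = -398530 + 246**2 = -398530 + 60516 = -338014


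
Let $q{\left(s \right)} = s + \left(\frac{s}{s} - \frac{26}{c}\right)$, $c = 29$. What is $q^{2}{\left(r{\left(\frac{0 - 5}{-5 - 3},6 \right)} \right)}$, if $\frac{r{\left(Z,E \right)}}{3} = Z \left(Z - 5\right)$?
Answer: $\frac{225991089}{3444736} \approx 65.605$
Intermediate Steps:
$r{\left(Z,E \right)} = 3 Z \left(-5 + Z\right)$ ($r{\left(Z,E \right)} = 3 Z \left(Z - 5\right) = 3 Z \left(-5 + Z\right)$)
$q{\left(s \right)} = \frac{3}{29} + s$ ($q{\left(s \right)} = s + \left(\frac{s}{s} - \frac{26}{29}\right) = s + \left(1 - \frac{26}{29}\right) = s + \frac{3}{29} = \frac{3}{29} + s$)
$q^{2}{\left(r{\left(\frac{0 - 5}{-5 - 3},6 \right)} \right)} = \left(\frac{3}{29} + 3 \frac{0 - 5}{-5 - 3} \left(-5 + \frac{0 - 5}{-5 - 3}\right)\right)^{2} = \left(\frac{3}{29} + 3 \left(- \frac{5}{-8}\right) \left(-5 - \frac{5}{-8}\right)\right)^{2} = \left(\frac{3}{29} + 3 \left(\left(-5\right) \left(- \frac{1}{8}\right)\right) \left(-5 - - \frac{5}{8}\right)\right)^{2} = \left(\frac{3}{29} + 3 \cdot \frac{5}{8} \left(-5 + \frac{5}{8}\right)\right)^{2} = \left(\frac{3}{29} + 3 \cdot \frac{5}{8} \left(- \frac{35}{8}\right)\right)^{2} = \left(\frac{3}{29} - \frac{525}{64}\right)^{2} = \left(- \frac{15033}{1856}\right)^{2} = \frac{225991089}{3444736}$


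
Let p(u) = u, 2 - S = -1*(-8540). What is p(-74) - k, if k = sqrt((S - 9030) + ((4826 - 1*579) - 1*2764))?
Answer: -74 - I*sqrt(16085) ≈ -74.0 - 126.83*I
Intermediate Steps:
S = -8538 (S = 2 - (-1)*(-8540) = 2 - 1*8540 = 2 - 8540 = -8538)
k = I*sqrt(16085) (k = sqrt((-8538 - 9030) + ((4826 - 1*579) - 1*2764)) = sqrt(-17568 + ((4826 - 579) - 2764)) = sqrt(-17568 + (4247 - 2764)) = sqrt(-17568 + 1483) = sqrt(-16085) = I*sqrt(16085) ≈ 126.83*I)
p(-74) - k = -74 - I*sqrt(16085)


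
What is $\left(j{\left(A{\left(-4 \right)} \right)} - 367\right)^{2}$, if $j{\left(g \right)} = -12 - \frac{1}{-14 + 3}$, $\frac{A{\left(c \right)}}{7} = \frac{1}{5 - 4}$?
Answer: $\frac{17372224}{121} \approx 1.4357 \cdot 10^{5}$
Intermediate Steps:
$A{\left(c \right)} = 7$ ($A{\left(c \right)} = \frac{7}{5 - 4} = \frac{7}{1} = 7 \cdot 1 = 7$)
$j{\left(g \right)} = - \frac{131}{11}$ ($j{\left(g \right)} = -12 - \frac{1}{-11} = -12 - - \frac{1}{11} = -12 + \frac{1}{11} = - \frac{131}{11}$)
$\left(j{\left(A{\left(-4 \right)} \right)} - 367\right)^{2} = \left(- \frac{131}{11} - 367\right)^{2} = \left(- \frac{4168}{11}\right)^{2} = \frac{17372224}{121}$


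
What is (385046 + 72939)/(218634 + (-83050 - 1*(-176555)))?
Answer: 457985/312139 ≈ 1.4672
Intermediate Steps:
(385046 + 72939)/(218634 + (-83050 - 1*(-176555))) = 457985/(218634 + (-83050 + 176555)) = 457985/(218634 + 93505) = 457985/312139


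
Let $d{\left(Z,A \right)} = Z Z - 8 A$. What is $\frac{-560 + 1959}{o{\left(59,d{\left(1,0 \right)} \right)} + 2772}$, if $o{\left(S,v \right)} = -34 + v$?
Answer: $\frac{1399}{2739} \approx 0.51077$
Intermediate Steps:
$d{\left(Z,A \right)} = Z^{2} - 8 A$
$\frac{-560 + 1959}{o{\left(59,d{\left(1,0 \right)} \right)} + 2772} = \frac{-560 + 1959}{\left(-34 + \left(1^{2} - 0\right)\right) + 2772} = \frac{1399}{\left(-34 + \left(1 + 0\right)\right) + 2772} = \frac{1399}{\left(-34 + 1\right) + 2772} = \frac{1399}{-33 + 2772} = \frac{1399}{2739}$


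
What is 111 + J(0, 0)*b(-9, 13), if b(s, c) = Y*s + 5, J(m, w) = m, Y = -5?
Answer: 111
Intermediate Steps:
b(s, c) = 5 - 5*s (b(s, c) = -5*s + 5 = 5 - 5*s)
111 + J(0, 0)*b(-9, 13) = 111 + 0*(5 - 5*(-9)) = 111 + 0*(5 + 45) = 111 + 0*50 = 111 + 0 = 111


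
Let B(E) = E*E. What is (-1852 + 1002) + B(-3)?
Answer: -841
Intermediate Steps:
B(E) = E²
(-1852 + 1002) + B(-3) = (-1852 + 1002) + (-3)² = -850 + 9 = -841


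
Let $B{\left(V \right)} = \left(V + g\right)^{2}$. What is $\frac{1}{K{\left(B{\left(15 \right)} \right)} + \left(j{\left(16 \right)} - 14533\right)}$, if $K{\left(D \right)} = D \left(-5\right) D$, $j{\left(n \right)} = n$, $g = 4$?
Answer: $- \frac{1}{666122} \approx -1.5012 \cdot 10^{-6}$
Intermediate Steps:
$B{\left(V \right)} = \left(4 + V\right)^{2}$ ($B{\left(V \right)} = \left(V + 4\right)^{2} = \left(4 + V\right)^{2}$)
$K{\left(D \right)} = - 5 D^{2}$ ($K{\left(D \right)} = - 5 D D = - 5 D^{2}$)
$\frac{1}{K{\left(B{\left(15 \right)} \right)} + \left(j{\left(16 \right)} - 14533\right)} = \frac{1}{- 5 \left(\left(4 + 15\right)^{2}\right)^{2} + \left(16 - 14533\right)} = \frac{1}{- 5 \left(19^{2}\right)^{2} + \left(16 - 14533\right)} = \frac{1}{- 5 \cdot 361^{2} - 14517} = \frac{1}{\left(-5\right) 130321 - 14517} = \frac{1}{-651605 - 14517} = \frac{1}{-666122} = - \frac{1}{666122}$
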